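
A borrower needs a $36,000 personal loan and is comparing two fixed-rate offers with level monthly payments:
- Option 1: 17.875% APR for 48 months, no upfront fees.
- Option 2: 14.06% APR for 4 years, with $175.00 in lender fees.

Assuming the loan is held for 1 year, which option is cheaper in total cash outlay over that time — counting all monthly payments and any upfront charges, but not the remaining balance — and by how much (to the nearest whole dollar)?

Option 2 by $669

Option 1: monthly rate = 17.875%/12 = 0.0148958; payment = 36,000 × 0.0148958 / (1 − (1+0.0148958)^−48) = $1,055.15.
Option 2: at 14.06% the monthly rate is 0.0117167, so the payment is 36,000 × 0.0117167 / (1 − 1.0117167^−48) = $984.84.
Over 12 months: Option 1 costs 12 × $1,055.15 = $12,661.80; Option 2 costs 12 × $984.84 + $175.00 = $11,993.08.
Option 2 is cheaper by $12,661.80 − $11,993.08 = $668.72.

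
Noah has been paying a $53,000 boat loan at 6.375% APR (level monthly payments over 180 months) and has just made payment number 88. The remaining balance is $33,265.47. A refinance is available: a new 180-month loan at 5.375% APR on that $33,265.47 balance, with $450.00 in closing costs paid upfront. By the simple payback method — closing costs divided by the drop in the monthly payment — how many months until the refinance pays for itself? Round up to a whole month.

Current payment = 53,000 × 6.375%/12 / (1 − (1+0.0053125)^−180) = $458.05.
Refinanced payment = 33,265.47 × 0.0044792 / (1 − (1+0.0044792)^−180) = $269.61.
Monthly savings = $458.05 − $269.61 = $188.44.
Break-even = $450.00 / $188.44 = 2.39 → 3 months.

3 months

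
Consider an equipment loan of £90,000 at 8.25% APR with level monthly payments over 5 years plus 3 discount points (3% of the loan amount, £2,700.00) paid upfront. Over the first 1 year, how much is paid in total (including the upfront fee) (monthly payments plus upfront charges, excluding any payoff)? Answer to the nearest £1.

At 8.25% the monthly rate is 0.0068750, so the payment is 90,000 × 0.0068750 / (1 − 1.0068750^−60) = £1,835.66.
Total outlay = 12 × £1,835.66 + £2,700.00 = £24,727.92.

£24,728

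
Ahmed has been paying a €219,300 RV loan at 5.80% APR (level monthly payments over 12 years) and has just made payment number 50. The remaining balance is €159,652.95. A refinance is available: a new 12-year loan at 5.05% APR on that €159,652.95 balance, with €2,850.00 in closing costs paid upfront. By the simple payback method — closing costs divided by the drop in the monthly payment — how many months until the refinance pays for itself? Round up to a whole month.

5 months

Current payment = 219,300 × 5.8%/12 / (1 − (1+0.0048333)^−144) = €2,117.41.
Refinanced payment = 159,652.95 × 0.0042083 / (1 − (1+0.0042083)^−144) = €1,480.62.
Monthly savings = €2,117.41 − €1,480.62 = €636.79.
Break-even = €2,850.00 / €636.79 = 4.48 → 5 months.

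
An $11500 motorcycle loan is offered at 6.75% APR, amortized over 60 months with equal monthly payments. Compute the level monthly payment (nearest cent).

Monthly rate = 6.75%/12 = 0.0056250; payment = 11,500 × 0.0056250 / (1 − (1+0.0056250)^−60) = $226.36.

$226.36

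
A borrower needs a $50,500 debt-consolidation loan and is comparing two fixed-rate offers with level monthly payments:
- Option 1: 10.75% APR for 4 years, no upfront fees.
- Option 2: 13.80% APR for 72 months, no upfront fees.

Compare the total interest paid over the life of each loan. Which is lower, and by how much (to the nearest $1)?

Option 1: at 10.75% the monthly rate is 0.0089583, so the payment is 50,500 × 0.0089583 / (1 − 1.0089583^−48) = $1,299.08.
Total interest on Option 1 = 48 × $1,299.08 − $50,500 = $11,855.84.
Option 2: at 13.80% the monthly rate is 0.0115000, so the payment is 50,500 × 0.0115000 / (1 − 1.0115000^−72) = $1,035.19.
Total interest on Option 2 = 72 × $1,035.19 − $50,500 = $24,033.68.
Option 1 is lower by $12,177.84.

Option 1 by $12,178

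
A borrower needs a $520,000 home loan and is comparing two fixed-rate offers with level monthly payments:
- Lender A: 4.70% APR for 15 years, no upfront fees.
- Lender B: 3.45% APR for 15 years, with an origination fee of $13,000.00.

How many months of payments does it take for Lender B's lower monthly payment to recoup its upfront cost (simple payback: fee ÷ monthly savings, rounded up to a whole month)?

40 months

Lender A: at 4.70% the monthly rate is 0.0039167, so the payment is 520,000 × 0.0039167 / (1 − 1.0039167^−180) = $4,031.32.
Lender B: monthly rate = 3.45%/12 = 0.0028750; payment = 520,000 × 0.0028750 / (1 − (1+0.0028750)^−180) = $3,704.63.
Monthly savings = $4,031.32 − $3,704.63 = $326.69.
Break-even = $13,000.00 / $326.69 = 39.79 → 40 months.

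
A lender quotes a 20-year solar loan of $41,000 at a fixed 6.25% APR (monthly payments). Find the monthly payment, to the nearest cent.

At 6.25% the monthly rate is 0.0052083, so the payment is 41,000 × 0.0052083 / (1 − 1.0052083^−240) = $299.68.

$299.68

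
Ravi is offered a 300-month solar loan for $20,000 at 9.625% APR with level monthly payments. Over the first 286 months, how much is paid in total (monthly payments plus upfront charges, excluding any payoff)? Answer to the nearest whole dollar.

Monthly rate = 9.625%/12 = 0.0080208; payment = 20,000 × 0.0080208 / (1 − (1+0.0080208)^−300) = $176.48.
Total outlay = 286 × $176.48 = $50,473.28.

$50,473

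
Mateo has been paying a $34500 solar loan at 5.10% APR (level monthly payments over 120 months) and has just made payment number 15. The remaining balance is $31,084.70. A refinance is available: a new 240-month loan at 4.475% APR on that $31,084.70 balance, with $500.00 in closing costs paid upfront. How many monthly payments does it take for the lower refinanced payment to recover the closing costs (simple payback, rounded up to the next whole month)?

3 months

Current payment = 34,500 × 5.1%/12 / (1 − (1+0.0042500)^−120) = $367.61.
Refinanced payment = 31,084.70 × 0.0037292 / (1 − (1+0.0037292)^−240) = $196.24.
Monthly savings = $367.61 − $196.24 = $171.37.
Break-even = $500.00 / $171.37 = 2.92 → 3 months.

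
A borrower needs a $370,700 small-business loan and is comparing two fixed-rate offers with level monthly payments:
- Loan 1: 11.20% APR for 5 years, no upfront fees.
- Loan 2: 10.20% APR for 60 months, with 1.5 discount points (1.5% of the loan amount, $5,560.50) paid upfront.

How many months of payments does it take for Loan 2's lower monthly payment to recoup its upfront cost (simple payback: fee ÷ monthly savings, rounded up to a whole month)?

31 months

Loan 1: at 11.20% the monthly rate is 0.0093333, so the payment is 370,700 × 0.0093333 / (1 − 1.0093333^−60) = $8,096.94.
Loan 2: monthly rate = 10.2%/12 = 0.0085000; payment = 370,700 × 0.0085000 / (1 − (1+0.0085000)^−60) = $7,912.81.
Monthly savings = $8,096.94 − $7,912.81 = $184.13.
Break-even = $5,560.50 / $184.13 = 30.20 → 31 months.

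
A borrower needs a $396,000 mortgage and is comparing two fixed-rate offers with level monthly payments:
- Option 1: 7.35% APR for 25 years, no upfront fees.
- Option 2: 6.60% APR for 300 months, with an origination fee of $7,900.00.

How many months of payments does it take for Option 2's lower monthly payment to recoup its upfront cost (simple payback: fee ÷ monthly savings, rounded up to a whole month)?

Option 1: at 7.35% the monthly rate is 0.0061250, so the payment is 396,000 × 0.0061250 / (1 − 1.0061250^−300) = $2,887.88.
Option 2: at 6.60% the monthly rate is 0.0055000, so the payment is 396,000 × 0.0055000 / (1 − 1.0055000^−300) = $2,698.62.
Monthly savings = $2,887.88 − $2,698.62 = $189.26.
Break-even = $7,900.00 / $189.26 = 41.74 → 42 months.

42 months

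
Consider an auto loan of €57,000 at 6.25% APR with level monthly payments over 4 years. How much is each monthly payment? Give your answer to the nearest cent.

€1,345.19

At 6.25% the monthly rate is 0.0052083, so the payment is 57,000 × 0.0052083 / (1 − 1.0052083^−48) = €1,345.19.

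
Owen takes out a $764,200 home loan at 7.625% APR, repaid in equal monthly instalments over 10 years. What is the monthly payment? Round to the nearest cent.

$9,121.12

Monthly rate = 7.625%/12 = 0.0063542; payment = 764,200 × 0.0063542 / (1 − (1+0.0063542)^−120) = $9,121.12.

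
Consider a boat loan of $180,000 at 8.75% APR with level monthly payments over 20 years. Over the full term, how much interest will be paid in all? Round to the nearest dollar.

At 8.75% the monthly rate is 0.0072917, so the payment is 180,000 × 0.0072917 / (1 − 1.0072917^−240) = $1,590.68.
Total paid = 240 × $1,590.68 = $381,763.20; interest = $381,763.20 − $180,000 = $201,763.20.

$201,763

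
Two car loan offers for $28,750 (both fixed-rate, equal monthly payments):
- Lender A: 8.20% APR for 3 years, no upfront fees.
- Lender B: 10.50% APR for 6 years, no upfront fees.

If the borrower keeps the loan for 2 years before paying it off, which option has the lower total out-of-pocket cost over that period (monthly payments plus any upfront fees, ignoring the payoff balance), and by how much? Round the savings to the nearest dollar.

Lender A: at 8.20% the monthly rate is 0.0068333, so the payment is 28,750 × 0.0068333 / (1 − 1.0068333^−36) = $903.58.
Lender B: monthly rate = 10.5%/12 = 0.0087500; payment = 28,750 × 0.0087500 / (1 − (1+0.0087500)^−72) = $539.90.
Over 24 months: Lender A costs 24 × $903.58 = $21,685.92; Lender B costs 24 × $539.90 = $12,957.60.
Lender B is cheaper by $21,685.92 − $12,957.60 = $8,728.32.

Lender B by $8,728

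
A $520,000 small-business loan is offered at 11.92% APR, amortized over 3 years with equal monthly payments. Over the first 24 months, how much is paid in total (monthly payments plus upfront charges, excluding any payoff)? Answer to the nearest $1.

At 11.92% the monthly rate is 0.0099333, so the payment is 520,000 × 0.0099333 / (1 − 1.0099333^−36) = $17,251.58.
Total outlay = 24 × $17,251.58 = $414,037.92.

$414,038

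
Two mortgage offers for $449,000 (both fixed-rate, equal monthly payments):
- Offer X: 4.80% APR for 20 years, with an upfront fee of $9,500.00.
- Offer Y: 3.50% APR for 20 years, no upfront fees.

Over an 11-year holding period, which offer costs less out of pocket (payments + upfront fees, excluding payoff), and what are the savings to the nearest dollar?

Offer Y by $50,394

Offer X: at 4.80% the monthly rate is 0.0040000, so the payment is 449,000 × 0.0040000 / (1 − 1.0040000^−240) = $2,913.82.
Offer Y: monthly rate = 3.5%/12 = 0.0029167; payment = 449,000 × 0.0029167 / (1 − (1+0.0029167)^−240) = $2,604.02.
Over 132 months: Offer X costs 132 × $2,913.82 + $9,500.00 = $394,124.24; Offer Y costs 132 × $2,604.02 = $343,730.64.
Offer Y is cheaper by $394,124.24 − $343,730.64 = $50,393.60.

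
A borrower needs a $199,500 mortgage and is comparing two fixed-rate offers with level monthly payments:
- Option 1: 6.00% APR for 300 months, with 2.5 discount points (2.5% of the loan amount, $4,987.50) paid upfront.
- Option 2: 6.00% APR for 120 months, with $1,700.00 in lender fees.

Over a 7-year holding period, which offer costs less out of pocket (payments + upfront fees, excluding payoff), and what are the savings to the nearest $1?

Option 1: monthly rate = 6%/12 = 0.0050000; payment = 199,500 × 0.0050000 / (1 − (1+0.0050000)^−300) = $1,285.38.
Option 2: monthly rate = 6%/12 = 0.0050000; payment = 199,500 × 0.0050000 / (1 − (1+0.0050000)^−120) = $2,214.86.
Over 84 months: Option 1 costs 84 × $1,285.38 + $4,987.50 = $112,959.42; Option 2 costs 84 × $2,214.86 + $1,700.00 = $187,748.24.
Option 1 is cheaper by $187,748.24 − $112,959.42 = $74,788.82.

Option 1 by $74,789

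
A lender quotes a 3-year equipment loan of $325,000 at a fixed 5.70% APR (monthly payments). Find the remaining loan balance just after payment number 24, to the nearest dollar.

$114,549

With monthly rate i = 5.7%/12 = 0.0047500, the balance after k of n payments is P · [(1+i)^n − (1+i)^k] / [(1+i)^n − 1].
(1+0.0047500)^36 = 1.18601050 and (1+0.0047500)^24 = 1.12044968, so the balance is 325,000 × (1.18601050 − 1.12044968) / (1.18601050 − 1) = $114,548.73.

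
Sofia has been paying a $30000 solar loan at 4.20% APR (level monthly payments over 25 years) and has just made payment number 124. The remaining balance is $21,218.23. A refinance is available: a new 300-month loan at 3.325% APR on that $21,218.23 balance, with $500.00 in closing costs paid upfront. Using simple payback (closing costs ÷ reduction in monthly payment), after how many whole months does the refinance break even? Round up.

Current payment = 30,000 × 4.2%/12 / (1 − (1+0.0035000)^−300) = $161.68.
Refinanced payment = 21,218.23 × 0.0027708 / (1 − (1+0.0027708)^−300) = $104.24.
Monthly savings = $161.68 − $104.24 = $57.44.
Break-even = $500.00 / $57.44 = 8.70 → 9 months.

9 months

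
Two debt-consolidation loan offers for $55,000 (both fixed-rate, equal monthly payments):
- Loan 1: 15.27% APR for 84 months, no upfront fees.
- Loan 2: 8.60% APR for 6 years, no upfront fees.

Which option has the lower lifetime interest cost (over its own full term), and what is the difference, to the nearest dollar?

Loan 1: monthly rate = 15.27%/12 = 0.0127250; payment = 55,000 × 0.0127250 / (1 − (1+0.0127250)^−84) = $1,069.67.
Total interest on Loan 1 = 84 × $1,069.67 − $55,000 = $34,852.28.
Loan 2: at 8.60% the monthly rate is 0.0071667, so the payment is 55,000 × 0.0071667 / (1 − 1.0071667^−72) = $980.52.
Total interest on Loan 2 = 72 × $980.52 − $55,000 = $15,597.44.
Loan 2 is lower by $19,254.84.

Loan 2 by $19,255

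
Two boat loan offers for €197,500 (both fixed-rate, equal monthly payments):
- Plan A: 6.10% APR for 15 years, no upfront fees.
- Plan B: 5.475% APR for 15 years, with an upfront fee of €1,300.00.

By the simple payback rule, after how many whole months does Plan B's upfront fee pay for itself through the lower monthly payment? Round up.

20 months

Plan A: monthly rate = 6.1%/12 = 0.0050833; payment = 197,500 × 0.0050833 / (1 − (1+0.0050833)^−180) = €1,677.31.
Plan B: monthly rate = 5.475%/12 = 0.0045625; payment = 197,500 × 0.0045625 / (1 − (1+0.0045625)^−180) = €1,611.12.
Monthly savings = €1,677.31 − €1,611.12 = €66.19.
Break-even = €1,300.00 / €66.19 = 19.64 → 20 months.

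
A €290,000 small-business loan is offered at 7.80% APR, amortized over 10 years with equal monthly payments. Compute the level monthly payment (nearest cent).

€3,487.93

At 7.80% the monthly rate is 0.0065000, so the payment is 290,000 × 0.0065000 / (1 − 1.0065000^−120) = €3,487.93.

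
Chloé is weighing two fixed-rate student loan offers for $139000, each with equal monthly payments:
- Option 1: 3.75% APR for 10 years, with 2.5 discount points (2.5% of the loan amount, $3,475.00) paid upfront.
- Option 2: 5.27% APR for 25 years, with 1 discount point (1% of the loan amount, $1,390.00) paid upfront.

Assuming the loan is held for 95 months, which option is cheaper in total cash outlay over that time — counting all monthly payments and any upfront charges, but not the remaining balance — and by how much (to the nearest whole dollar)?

Option 2 by $54,929

Option 1: monthly rate = 3.75%/12 = 0.0031250; payment = 139,000 × 0.0031250 / (1 − (1+0.0031250)^−120) = $1,390.85.
Option 2: at 5.27% the monthly rate is 0.0043917, so the payment is 139,000 × 0.0043917 / (1 − 1.0043917^−300) = $834.60.
Over 95 months: Option 1 costs 95 × $1,390.85 + $3,475.00 = $135,605.75; Option 2 costs 95 × $834.60 + $1,390.00 = $80,677.00.
Option 2 is cheaper by $135,605.75 − $80,677.00 = $54,928.75.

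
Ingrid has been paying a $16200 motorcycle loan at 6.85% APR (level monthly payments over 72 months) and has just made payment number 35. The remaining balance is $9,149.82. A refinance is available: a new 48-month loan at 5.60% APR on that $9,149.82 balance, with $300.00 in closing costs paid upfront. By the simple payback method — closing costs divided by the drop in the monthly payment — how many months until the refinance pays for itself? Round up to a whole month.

5 months

Current payment = 16,200 × 6.85%/12 / (1 − (1+0.0057083)^−72) = $275.03.
Refinanced payment = 9,149.82 × 0.0046667 / (1 − (1+0.0046667)^−48) = $213.21.
Monthly savings = $275.03 − $213.21 = $61.82.
Break-even = $300.00 / $61.82 = 4.85 → 5 months.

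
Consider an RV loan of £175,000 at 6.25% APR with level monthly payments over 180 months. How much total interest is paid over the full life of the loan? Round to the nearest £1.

Monthly rate = 6.25%/12 = 0.0052083; payment = 175,000 × 0.0052083 / (1 − (1+0.0052083)^−180) = £1,500.49.
Total paid = 180 × £1,500.49 = £270,088.20; interest = £270,088.20 − £175,000 = £95,088.20.

£95,088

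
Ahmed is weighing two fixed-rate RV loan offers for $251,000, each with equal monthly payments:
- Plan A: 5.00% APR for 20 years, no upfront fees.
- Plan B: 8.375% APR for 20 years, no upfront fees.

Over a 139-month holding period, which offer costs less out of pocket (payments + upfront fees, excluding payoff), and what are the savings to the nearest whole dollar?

Plan A: monthly rate = 5%/12 = 0.0041667; payment = 251,000 × 0.0041667 / (1 − (1+0.0041667)^−240) = $1,656.49.
Plan B: at 8.375% the monthly rate is 0.0069792, so the payment is 251,000 × 0.0069792 / (1 − 1.0069792^−240) = $2,158.42.
Over 139 months: Plan A costs 139 × $1,656.49 = $230,252.11; Plan B costs 139 × $2,158.42 = $300,020.38.
Plan A is cheaper by $300,020.38 − $230,252.11 = $69,768.27.

Plan A by $69,768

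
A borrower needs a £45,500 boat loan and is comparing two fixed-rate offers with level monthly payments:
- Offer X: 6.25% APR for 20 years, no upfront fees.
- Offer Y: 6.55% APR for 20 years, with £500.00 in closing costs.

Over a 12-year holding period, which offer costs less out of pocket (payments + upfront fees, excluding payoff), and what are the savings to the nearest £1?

Offer X: monthly rate = 6.25%/12 = 0.0052083; payment = 45,500 × 0.0052083 / (1 − (1+0.0052083)^−240) = £332.57.
Offer Y: at 6.55% the monthly rate is 0.0054583, so the payment is 45,500 × 0.0054583 / (1 − 1.0054583^−240) = £340.58.
Over 144 months: Offer X costs 144 × £332.57 = £47,890.08; Offer Y costs 144 × £340.58 + £500.00 = £49,543.52.
Offer X is cheaper by £49,543.52 − £47,890.08 = £1,653.44.

Offer X by £1,653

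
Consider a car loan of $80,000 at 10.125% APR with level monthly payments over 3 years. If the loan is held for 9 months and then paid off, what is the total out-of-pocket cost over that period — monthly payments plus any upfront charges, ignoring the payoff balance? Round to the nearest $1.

$23,275

At 10.125% the monthly rate is 0.0084375, so the payment is 80,000 × 0.0084375 / (1 − 1.0084375^−36) = $2,586.07.
Total outlay = 9 × $2,586.07 = $23,274.63.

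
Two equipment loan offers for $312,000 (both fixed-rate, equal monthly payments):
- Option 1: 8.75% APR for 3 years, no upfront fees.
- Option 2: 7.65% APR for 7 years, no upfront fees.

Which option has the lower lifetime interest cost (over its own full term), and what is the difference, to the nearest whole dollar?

Option 1: at 8.75% the monthly rate is 0.0072917, so the payment is 312,000 × 0.0072917 / (1 − 1.0072917^−36) = $9,885.25.
Total interest on Option 1 = 36 × $9,885.25 − $312,000 = $43,869.00.
Option 2: monthly rate = 7.65%/12 = 0.0063750; payment = 312,000 × 0.0063750 / (1 − (1+0.0063750)^−84) = $4,808.67.
Total interest on Option 2 = 84 × $4,808.67 − $312,000 = $91,928.28.
Option 1 is lower by $48,059.28.

Option 1 by $48,059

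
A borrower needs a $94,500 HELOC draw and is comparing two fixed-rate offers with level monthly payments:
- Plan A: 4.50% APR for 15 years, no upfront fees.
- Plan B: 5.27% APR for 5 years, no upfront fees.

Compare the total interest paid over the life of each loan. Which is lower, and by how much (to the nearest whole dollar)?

Plan B by $22,423

Plan A: at 4.50% the monthly rate is 0.0037500, so the payment is 94,500 × 0.0037500 / (1 − 1.0037500^−180) = $722.92.
Total interest on Plan A = 180 × $722.92 − $94,500 = $35,625.60.
Plan B: at 5.27% the monthly rate is 0.0043917, so the payment is 94,500 × 0.0043917 / (1 − 1.0043917^−60) = $1,795.04.
Total interest on Plan B = 60 × $1,795.04 − $94,500 = $13,202.40.
Plan B is lower by $22,423.20.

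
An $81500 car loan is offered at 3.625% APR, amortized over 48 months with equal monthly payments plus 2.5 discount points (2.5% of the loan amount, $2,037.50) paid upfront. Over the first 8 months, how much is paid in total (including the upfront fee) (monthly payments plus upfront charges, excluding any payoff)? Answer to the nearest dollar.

At 3.625% the monthly rate is 0.0030208, so the payment is 81,500 × 0.0030208 / (1 − 1.0030208^−48) = $1,826.55.
Total outlay = 8 × $1,826.55 + $2,037.50 = $16,649.90.

$16,650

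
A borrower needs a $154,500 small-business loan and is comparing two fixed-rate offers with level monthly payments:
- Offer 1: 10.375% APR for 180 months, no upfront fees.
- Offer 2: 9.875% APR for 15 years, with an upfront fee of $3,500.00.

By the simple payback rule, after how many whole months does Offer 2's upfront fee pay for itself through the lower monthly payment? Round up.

Offer 1: at 10.375% the monthly rate is 0.0086458, so the payment is 154,500 × 0.0086458 / (1 − 1.0086458^−180) = $1,695.89.
Offer 2: at 9.875% the monthly rate is 0.0082292, so the payment is 154,500 × 0.0082292 / (1 − 1.0082292^−180) = $1,648.47.
Monthly savings = $1,695.89 − $1,648.47 = $47.42.
Break-even = $3,500.00 / $47.42 = 73.81 → 74 months.

74 months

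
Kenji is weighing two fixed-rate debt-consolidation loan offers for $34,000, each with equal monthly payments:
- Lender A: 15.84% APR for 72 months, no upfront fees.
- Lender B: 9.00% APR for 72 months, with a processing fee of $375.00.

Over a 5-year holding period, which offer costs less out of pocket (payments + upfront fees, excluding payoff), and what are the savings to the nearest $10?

Lender B by $6,920

Lender A: at 15.84% the monthly rate is 0.0132000, so the payment is 34,000 × 0.0132000 / (1 − 1.0132000^−72) = $734.53.
Lender B: monthly rate = 9%/12 = 0.0075000; payment = 34,000 × 0.0075000 / (1 − (1+0.0075000)^−72) = $612.87.
Over 60 months: Lender A costs 60 × $734.53 = $44,071.80; Lender B costs 60 × $612.87 + $375.00 = $37,147.20.
Lender B is cheaper by $44,071.80 − $37,147.20 = $6,924.60.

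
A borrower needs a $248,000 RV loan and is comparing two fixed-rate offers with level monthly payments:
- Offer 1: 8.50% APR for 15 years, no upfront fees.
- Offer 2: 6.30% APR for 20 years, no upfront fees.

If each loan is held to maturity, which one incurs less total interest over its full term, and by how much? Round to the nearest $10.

Offer 1: at 8.50% the monthly rate is 0.0070833, so the payment is 248,000 × 0.0070833 / (1 − 1.0070833^−180) = $2,442.15.
Total interest on Offer 1 = 180 × $2,442.15 − $248,000 = $191,587.00.
Offer 2: at 6.30% the monthly rate is 0.0052500, so the payment is 248,000 × 0.0052500 / (1 − 1.0052500^−240) = $1,819.94.
Total interest on Offer 2 = 240 × $1,819.94 − $248,000 = $188,785.60.
Offer 2 is lower by $2,801.40.

Offer 2 by $2,800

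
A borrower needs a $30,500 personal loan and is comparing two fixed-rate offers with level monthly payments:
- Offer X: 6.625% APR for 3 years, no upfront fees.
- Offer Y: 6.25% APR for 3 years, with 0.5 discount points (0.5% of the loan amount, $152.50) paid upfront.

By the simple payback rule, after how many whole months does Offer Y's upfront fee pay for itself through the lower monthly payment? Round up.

Offer X: monthly rate = 6.625%/12 = 0.0055208; payment = 30,500 × 0.0055208 / (1 − (1+0.0055208)^−36) = $936.53.
Offer Y: at 6.25% the monthly rate is 0.0052083, so the payment is 30,500 × 0.0052083 / (1 − 1.0052083^−36) = $931.33.
Monthly savings = $936.53 − $931.33 = $5.20.
Break-even = $152.50 / $5.20 = 29.33 → 30 months.

30 months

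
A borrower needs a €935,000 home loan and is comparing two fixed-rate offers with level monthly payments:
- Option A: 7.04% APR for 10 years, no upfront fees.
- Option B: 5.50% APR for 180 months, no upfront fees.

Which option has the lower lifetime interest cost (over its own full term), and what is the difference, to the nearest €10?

Option A: monthly rate = 7.04%/12 = 0.0058667; payment = 935,000 × 0.0058667 / (1 − (1+0.0058667)^−120) = €10,875.43.
Total interest on Option A = 120 × €10,875.43 − €935,000 = €370,051.60.
Option B: monthly rate = 5.5%/12 = 0.0045833; payment = 935,000 × 0.0045833 / (1 − (1+0.0045833)^−180) = €7,639.73.
Total interest on Option B = 180 × €7,639.73 − €935,000 = €440,151.40.
Option A is lower by €70,099.80.

Option A by €70,100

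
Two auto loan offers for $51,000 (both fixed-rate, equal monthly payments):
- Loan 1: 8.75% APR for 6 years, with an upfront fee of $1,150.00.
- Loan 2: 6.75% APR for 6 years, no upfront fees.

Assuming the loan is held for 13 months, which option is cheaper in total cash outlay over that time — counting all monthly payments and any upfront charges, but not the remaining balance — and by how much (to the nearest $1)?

Loan 2 by $1,795

Loan 1: monthly rate = 8.75%/12 = 0.0072917; payment = 51,000 × 0.0072917 / (1 − (1+0.0072917)^−72) = $912.99.
Loan 2: monthly rate = 6.75%/12 = 0.0056250; payment = 51,000 × 0.0056250 / (1 − (1+0.0056250)^−72) = $863.39.
Over 13 months: Loan 1 costs 13 × $912.99 + $1,150.00 = $13,018.87; Loan 2 costs 13 × $863.39 = $11,224.07.
Loan 2 is cheaper by $13,018.87 − $11,224.07 = $1,794.80.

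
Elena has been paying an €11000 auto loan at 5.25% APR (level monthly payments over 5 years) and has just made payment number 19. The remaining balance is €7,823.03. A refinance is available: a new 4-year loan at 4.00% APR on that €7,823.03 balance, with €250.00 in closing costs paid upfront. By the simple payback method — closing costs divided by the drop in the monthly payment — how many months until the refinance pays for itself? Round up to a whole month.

8 months

Current payment = 11,000 × 5.25%/12 / (1 − (1+0.0043750)^−60) = €208.85.
Refinanced payment = 7,823.03 × 0.0033333 / (1 − (1+0.0033333)^−48) = €176.64.
Monthly savings = €208.85 − €176.64 = €32.21.
Break-even = €250.00 / €32.21 = 7.76 → 8 months.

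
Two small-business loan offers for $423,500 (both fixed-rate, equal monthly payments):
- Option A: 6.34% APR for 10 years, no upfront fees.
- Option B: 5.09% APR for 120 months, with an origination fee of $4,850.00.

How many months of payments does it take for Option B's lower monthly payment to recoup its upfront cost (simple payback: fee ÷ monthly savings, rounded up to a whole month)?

19 months

Option A: at 6.34% the monthly rate is 0.0052833, so the payment is 423,500 × 0.0052833 / (1 − 1.0052833^−120) = $4,774.35.
Option B: monthly rate = 5.09%/12 = 0.0042417; payment = 423,500 × 0.0042417 / (1 − (1+0.0042417)^−120) = $4,510.53.
Monthly savings = $4,774.35 − $4,510.53 = $263.82.
Break-even = $4,850.00 / $263.82 = 18.38 → 19 months.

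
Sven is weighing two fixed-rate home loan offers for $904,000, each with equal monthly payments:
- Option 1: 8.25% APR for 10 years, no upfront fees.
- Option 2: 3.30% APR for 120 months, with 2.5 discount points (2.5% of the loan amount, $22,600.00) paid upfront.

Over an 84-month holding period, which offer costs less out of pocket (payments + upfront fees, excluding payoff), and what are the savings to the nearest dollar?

Option 2 by $164,969

Option 1: at 8.25% the monthly rate is 0.0068750, so the payment is 904,000 × 0.0068750 / (1 − 1.0068750^−120) = $11,087.80.
Option 2: at 3.30% the monthly rate is 0.0027500, so the payment is 904,000 × 0.0027500 / (1 − 1.0027500^−120) = $8,854.83.
Over 84 months: Option 1 costs 84 × $11,087.80 = $931,375.20; Option 2 costs 84 × $8,854.83 + $22,600.00 = $766,405.72.
Option 2 is cheaper by $931,375.20 − $766,405.72 = $164,969.48.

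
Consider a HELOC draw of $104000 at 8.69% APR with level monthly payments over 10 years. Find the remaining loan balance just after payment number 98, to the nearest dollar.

With monthly rate i = 8.69%/12 = 0.0072417, the balance after k of n payments is P · [(1+i)^n − (1+i)^k] / [(1+i)^n − 1].
(1+0.0072417)^120 = 2.37706992 and (1+0.0072417)^98 = 2.02815401, so the balance is 104,000 × (2.37706992 − 2.02815401) / (2.37706992 − 1) = $26,351.06.

$26,351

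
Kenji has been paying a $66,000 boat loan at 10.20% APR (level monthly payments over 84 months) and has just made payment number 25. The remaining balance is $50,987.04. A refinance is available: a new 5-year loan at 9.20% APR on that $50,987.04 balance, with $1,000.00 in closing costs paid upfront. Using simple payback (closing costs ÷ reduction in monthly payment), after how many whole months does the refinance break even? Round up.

Current payment = 66,000 × 10.2%/12 / (1 − (1+0.0085000)^−84) = $1,102.51.
Refinanced payment = 50,987.04 × 0.0076667 / (1 − (1+0.0076667)^−60) = $1,063.36.
Monthly savings = $1,102.51 − $1,063.36 = $39.15.
Break-even = $1,000.00 / $39.15 = 25.54 → 26 months.

26 months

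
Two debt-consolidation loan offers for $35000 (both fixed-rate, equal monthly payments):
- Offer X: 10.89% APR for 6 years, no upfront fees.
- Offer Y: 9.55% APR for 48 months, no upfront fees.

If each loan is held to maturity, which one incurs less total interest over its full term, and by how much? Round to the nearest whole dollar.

Offer Y by $5,577

Offer X: monthly rate = 10.89%/12 = 0.0090750; payment = 35,000 × 0.0090750 / (1 − (1+0.0090750)^−72) = $664.22.
Total interest on Offer X = 72 × $664.22 − $35,000 = $12,823.84.
Offer Y: at 9.55% the monthly rate is 0.0079583, so the payment is 35,000 × 0.0079583 / (1 − 1.0079583^−48) = $880.15.
Total interest on Offer Y = 48 × $880.15 − $35,000 = $7,247.20.
Offer Y is lower by $5,576.64.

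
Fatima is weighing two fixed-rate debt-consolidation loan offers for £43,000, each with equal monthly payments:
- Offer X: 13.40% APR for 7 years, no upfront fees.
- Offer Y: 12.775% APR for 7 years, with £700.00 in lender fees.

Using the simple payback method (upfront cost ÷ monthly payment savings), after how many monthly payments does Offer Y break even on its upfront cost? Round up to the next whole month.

48 months

Offer X: at 13.40% the monthly rate is 0.0111667, so the payment is 43,000 × 0.0111667 / (1 − 1.0111667^−84) = £791.64.
Offer Y: monthly rate = 12.775%/12 = 0.0106458; payment = 43,000 × 0.0106458 / (1 − (1+0.0106458)^−84) = £777.00.
Monthly savings = £791.64 − £777.00 = £14.64.
Break-even = £700.00 / £14.64 = 47.81 → 48 months.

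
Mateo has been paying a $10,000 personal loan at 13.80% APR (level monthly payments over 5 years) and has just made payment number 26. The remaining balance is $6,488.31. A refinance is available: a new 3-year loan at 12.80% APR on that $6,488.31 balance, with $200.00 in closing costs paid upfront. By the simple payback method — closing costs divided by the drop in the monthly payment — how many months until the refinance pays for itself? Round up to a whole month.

15 months

Current payment = 10,000 × 13.8%/12 / (1 − (1+0.0115000)^−60) = $231.65.
Refinanced payment = 6,488.31 × 0.0106667 / (1 − (1+0.0106667)^−36) = $217.99.
Monthly savings = $231.65 − $217.99 = $13.66.
Break-even = $200.00 / $13.66 = 14.64 → 15 months.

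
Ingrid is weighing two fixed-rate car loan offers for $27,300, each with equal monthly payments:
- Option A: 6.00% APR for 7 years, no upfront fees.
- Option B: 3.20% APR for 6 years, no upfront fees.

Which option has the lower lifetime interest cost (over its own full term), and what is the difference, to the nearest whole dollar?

Option A: at 6.00% the monthly rate is 0.0050000, so the payment is 27,300 × 0.0050000 / (1 − 1.0050000^−84) = $398.81.
Total interest on Option A = 84 × $398.81 − $27,300 = $6,200.04.
Option B: at 3.20% the monthly rate is 0.0026667, so the payment is 27,300 × 0.0026667 / (1 − 1.0026667^−72) = $417.23.
Total interest on Option B = 72 × $417.23 − $27,300 = $2,740.56.
Option B is lower by $3,459.48.

Option B by $3,459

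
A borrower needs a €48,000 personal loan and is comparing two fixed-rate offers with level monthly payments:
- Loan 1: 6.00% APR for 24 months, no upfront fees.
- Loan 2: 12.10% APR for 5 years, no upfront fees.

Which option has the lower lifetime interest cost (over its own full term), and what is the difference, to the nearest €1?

Loan 1 by €13,152

Loan 1: monthly rate = 6%/12 = 0.0050000; payment = 48,000 × 0.0050000 / (1 − (1+0.0050000)^−24) = €2,127.39.
Total interest on Loan 1 = 24 × €2,127.39 − €48,000 = €3,057.36.
Loan 2: at 12.10% the monthly rate is 0.0100833, so the payment is 48,000 × 0.0100833 / (1 − 1.0100833^−60) = €1,070.16.
Total interest on Loan 2 = 60 × €1,070.16 − €48,000 = €16,209.60.
Loan 1 is lower by €13,152.24.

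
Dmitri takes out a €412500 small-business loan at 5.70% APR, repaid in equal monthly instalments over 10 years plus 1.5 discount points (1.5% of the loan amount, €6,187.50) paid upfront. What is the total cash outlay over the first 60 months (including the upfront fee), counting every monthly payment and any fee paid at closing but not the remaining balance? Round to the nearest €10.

At 5.70% the monthly rate is 0.0047500, so the payment is 412,500 × 0.0047500 / (1 − 1.0047500^−120) = €4,517.70.
Total outlay = 60 × €4,517.70 + €6,187.50 = €277,249.50.

€277,250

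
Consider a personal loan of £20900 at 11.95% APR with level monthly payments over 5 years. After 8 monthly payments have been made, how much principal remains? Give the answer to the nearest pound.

£18,777

With monthly rate i = 11.95%/12 = 0.0099583, the balance after k of n payments is P · [(1+i)^n − (1+i)^k] / [(1+i)^n − 1].
(1+0.0099583)^60 = 1.81220539 and (1+0.0099583)^8 = 1.08249938, so the balance is 20,900 × (1.81220539 − 1.08249938) / (1.81220539 − 1) = £18,777.09.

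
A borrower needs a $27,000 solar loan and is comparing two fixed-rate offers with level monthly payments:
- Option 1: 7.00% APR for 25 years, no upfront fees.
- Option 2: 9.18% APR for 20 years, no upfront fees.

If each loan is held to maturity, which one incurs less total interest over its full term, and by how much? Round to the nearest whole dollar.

Option 1 by $1,805

Option 1: monthly rate = 7%/12 = 0.0058333; payment = 27,000 × 0.0058333 / (1 − (1+0.0058333)^−300) = $190.83.
Total interest on Option 1 = 300 × $190.83 − $27,000 = $30,249.00.
Option 2: at 9.18% the monthly rate is 0.0076500, so the payment is 27,000 × 0.0076500 / (1 − 1.0076500^−240) = $246.06.
Total interest on Option 2 = 240 × $246.06 − $27,000 = $32,054.40.
Option 1 is lower by $1,805.40.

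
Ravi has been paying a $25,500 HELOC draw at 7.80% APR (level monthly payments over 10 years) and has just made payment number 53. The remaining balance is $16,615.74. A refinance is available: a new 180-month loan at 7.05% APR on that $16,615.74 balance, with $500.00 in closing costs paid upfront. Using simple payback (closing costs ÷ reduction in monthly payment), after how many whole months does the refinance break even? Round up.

4 months

Current payment = 25,500 × 7.8%/12 / (1 − (1+0.0065000)^−120) = $306.70.
Refinanced payment = 16,615.74 × 0.0058750 / (1 − (1+0.0058750)^−180) = $149.81.
Monthly savings = $306.70 − $149.81 = $156.89.
Break-even = $500.00 / $156.89 = 3.19 → 4 months.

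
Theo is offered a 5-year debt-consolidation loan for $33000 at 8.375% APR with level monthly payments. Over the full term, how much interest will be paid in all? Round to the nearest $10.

$7,500

Monthly rate = 8.375%/12 = 0.0069792; payment = 33,000 × 0.0069792 / (1 − (1+0.0069792)^−60) = $675.06.
Total paid = 60 × $675.06 = $40,503.60; interest = $40,503.60 − $33,000 = $7,503.60.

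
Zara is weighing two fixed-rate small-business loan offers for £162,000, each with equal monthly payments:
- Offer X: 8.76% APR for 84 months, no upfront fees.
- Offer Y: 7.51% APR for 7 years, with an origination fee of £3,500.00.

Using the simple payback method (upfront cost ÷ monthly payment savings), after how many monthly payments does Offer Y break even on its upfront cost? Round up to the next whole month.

Offer X: at 8.76% the monthly rate is 0.0073000, so the payment is 162,000 × 0.0073000 / (1 − 1.0073000^−84) = £2,586.74.
Offer Y: monthly rate = 7.51%/12 = 0.0062583; payment = 162,000 × 0.0062583 / (1 − (1+0.0062583)^−84) = £2,485.60.
Monthly savings = £2,586.74 − £2,485.60 = £101.14.
Break-even = £3,500.00 / £101.14 = 34.61 → 35 months.

35 months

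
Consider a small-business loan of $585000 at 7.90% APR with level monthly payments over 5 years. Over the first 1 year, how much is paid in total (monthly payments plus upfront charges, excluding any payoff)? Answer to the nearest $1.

Monthly rate = 7.9%/12 = 0.0065833; payment = 585,000 × 0.0065833 / (1 − (1+0.0065833)^−60) = $11,833.71.
Total outlay = 12 × $11,833.71 = $142,004.52.

$142,005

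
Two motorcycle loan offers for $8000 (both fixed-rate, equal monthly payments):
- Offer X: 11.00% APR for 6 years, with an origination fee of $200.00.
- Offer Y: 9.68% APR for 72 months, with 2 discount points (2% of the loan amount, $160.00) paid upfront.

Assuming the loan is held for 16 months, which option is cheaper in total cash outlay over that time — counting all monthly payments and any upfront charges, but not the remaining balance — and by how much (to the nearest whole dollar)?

Offer Y by $126

Offer X: monthly rate = 11%/12 = 0.0091667; payment = 8,000 × 0.0091667 / (1 − (1+0.0091667)^−72) = $152.27.
Offer Y: monthly rate = 9.68%/12 = 0.0080667; payment = 8,000 × 0.0080667 / (1 − (1+0.0080667)^−72) = $146.92.
Over 16 months: Offer X costs 16 × $152.27 + $200.00 = $2,636.32; Offer Y costs 16 × $146.92 + $160.00 = $2,510.72.
Offer Y is cheaper by $2,636.32 − $2,510.72 = $125.60.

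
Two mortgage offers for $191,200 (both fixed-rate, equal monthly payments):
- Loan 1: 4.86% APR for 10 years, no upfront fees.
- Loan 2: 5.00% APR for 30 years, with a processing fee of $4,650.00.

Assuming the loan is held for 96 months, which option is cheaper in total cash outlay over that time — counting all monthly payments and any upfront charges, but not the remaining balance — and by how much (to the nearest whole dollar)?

Loan 1: monthly rate = 4.86%/12 = 0.0040500; payment = 191,200 × 0.0040500 / (1 − (1+0.0040500)^−120) = $2,014.91.
Loan 2: monthly rate = 5%/12 = 0.0041667; payment = 191,200 × 0.0041667 / (1 − (1+0.0041667)^−360) = $1,026.40.
Over 96 months: Loan 1 costs 96 × $2,014.91 = $193,431.36; Loan 2 costs 96 × $1,026.40 + $4,650.00 = $103,184.40.
Loan 2 is cheaper by $193,431.36 − $103,184.40 = $90,246.96.

Loan 2 by $90,247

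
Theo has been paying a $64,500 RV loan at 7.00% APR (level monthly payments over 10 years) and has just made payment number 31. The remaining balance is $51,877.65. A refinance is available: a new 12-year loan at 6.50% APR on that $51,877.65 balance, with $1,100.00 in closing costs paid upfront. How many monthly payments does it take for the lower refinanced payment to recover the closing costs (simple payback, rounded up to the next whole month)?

Current payment = 64,500 × 7%/12 / (1 − (1+0.0058333)^−120) = $748.90.
Refinanced payment = 51,877.65 × 0.0054167 / (1 − (1+0.0054167)^−144) = $519.77.
Monthly savings = $748.90 − $519.77 = $229.13.
Break-even = $1,100.00 / $229.13 = 4.80 → 5 months.

5 months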